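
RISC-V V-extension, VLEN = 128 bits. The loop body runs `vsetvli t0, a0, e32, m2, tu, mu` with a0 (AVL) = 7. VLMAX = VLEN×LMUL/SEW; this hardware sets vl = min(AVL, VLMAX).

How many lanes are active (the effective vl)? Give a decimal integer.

vl = 7

lanes per group: 128·2/32 = 8
vl ← min(7, 8) = 7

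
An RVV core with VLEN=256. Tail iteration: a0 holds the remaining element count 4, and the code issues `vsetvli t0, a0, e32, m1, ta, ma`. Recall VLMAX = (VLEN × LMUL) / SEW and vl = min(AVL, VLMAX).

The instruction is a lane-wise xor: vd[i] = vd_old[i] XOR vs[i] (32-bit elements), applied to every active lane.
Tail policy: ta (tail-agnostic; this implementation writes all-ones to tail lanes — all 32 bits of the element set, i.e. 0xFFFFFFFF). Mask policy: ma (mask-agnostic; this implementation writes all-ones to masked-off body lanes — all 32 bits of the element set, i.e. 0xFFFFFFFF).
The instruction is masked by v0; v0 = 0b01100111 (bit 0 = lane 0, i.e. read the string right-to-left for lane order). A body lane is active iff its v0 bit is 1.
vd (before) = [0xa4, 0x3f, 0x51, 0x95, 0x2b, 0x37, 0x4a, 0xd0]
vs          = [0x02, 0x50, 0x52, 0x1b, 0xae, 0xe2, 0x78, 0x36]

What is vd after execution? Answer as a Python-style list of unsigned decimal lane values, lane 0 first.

vd = [166, 111, 3, 4294967295, 4294967295, 4294967295, 4294967295, 4294967295]

VLMAX = (256 × 1) / 32 = 8 lanes
vl = min(AVL, VLMAX) = min(4, 8) = 4
[0] xor(0xa4,0x02) = 0xa6
[1] xor(0x3f,0x50) = 0x6f
[2] xor(0x51,0x52) = 0x03
[3] mask-off/ones = 0xffffffff
[4] tail/ones = 0xffffffff
[5] tail/ones = 0xffffffff
[6] tail/ones = 0xffffffff
[7] tail/ones = 0xffffffff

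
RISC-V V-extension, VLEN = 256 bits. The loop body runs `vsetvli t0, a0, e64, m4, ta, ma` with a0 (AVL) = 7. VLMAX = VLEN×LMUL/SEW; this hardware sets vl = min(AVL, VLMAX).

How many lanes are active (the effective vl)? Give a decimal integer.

vl = 7

VLMAX = (256 × 4) / 64 = 16 lanes
vl = min(AVL, VLMAX) = min(7, 16) = 7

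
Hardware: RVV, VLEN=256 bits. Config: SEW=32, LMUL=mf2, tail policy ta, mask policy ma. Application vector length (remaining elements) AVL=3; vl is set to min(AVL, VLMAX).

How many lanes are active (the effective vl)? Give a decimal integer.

vl = 3

lanes per group: 256·1/2/32 = 4
vl ← min(3, 4) = 3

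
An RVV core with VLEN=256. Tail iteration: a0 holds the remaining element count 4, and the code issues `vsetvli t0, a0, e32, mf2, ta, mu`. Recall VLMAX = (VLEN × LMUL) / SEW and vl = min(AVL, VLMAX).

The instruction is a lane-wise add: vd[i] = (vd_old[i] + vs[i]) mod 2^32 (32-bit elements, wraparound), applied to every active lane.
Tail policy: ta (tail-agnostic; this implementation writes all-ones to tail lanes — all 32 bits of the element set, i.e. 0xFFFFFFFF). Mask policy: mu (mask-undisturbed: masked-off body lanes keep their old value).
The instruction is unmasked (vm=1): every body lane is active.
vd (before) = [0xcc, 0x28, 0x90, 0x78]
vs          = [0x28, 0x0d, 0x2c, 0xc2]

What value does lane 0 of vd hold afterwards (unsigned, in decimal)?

vd[0] = 244

VLMAX = VLEN×LMUL/SEW = 256×1/2/32 = 4
vl = min(AVL, VLMAX) = min(4, 4) = 4
vd[0] add(0xcc,0x28) -> 0xf4
vd[1] add(0x28,0x0d) -> 0x35
vd[2] add(0x90,0x2c) -> 0xbc
vd[3] add(0x78,0xc2) -> 0x13a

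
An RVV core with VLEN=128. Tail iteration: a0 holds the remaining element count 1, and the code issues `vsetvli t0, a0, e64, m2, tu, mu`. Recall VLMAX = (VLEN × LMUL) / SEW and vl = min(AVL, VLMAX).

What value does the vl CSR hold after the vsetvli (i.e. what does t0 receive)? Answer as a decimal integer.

lanes per group: 128·2/64 = 4
AVL=1 ≤ VLMAX=4, so vl = 1

vl = 1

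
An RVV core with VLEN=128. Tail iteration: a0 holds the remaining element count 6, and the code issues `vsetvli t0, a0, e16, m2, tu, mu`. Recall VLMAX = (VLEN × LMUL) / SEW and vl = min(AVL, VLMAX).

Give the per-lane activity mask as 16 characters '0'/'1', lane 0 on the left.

predicate = 1111110000000000

VLMAX = (128 × 2) / 16 = 16 lanes
vl = min(AVL, VLMAX) = min(6, 16) = 6
bits (lane 0 leftmost): 1111110000000000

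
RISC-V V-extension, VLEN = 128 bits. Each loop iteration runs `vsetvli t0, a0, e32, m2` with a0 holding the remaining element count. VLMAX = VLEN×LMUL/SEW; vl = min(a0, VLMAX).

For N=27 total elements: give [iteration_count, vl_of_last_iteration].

VLMAX = (128 × 2) / 32 = 8 lanes
iterations = ceil(27/8) = 4; final-pass vl = 3

[iterations, last_vl] = [4, 3]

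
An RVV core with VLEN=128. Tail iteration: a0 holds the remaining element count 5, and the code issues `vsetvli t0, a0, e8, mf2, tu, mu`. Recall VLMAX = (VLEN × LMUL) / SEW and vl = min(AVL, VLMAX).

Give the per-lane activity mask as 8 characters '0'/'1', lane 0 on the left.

predicate = 11111000

lanes per group: 128·1/2/8 = 8
AVL=5 ≤ VLMAX=8, so vl = 5
bits (lane 0 leftmost): 11111000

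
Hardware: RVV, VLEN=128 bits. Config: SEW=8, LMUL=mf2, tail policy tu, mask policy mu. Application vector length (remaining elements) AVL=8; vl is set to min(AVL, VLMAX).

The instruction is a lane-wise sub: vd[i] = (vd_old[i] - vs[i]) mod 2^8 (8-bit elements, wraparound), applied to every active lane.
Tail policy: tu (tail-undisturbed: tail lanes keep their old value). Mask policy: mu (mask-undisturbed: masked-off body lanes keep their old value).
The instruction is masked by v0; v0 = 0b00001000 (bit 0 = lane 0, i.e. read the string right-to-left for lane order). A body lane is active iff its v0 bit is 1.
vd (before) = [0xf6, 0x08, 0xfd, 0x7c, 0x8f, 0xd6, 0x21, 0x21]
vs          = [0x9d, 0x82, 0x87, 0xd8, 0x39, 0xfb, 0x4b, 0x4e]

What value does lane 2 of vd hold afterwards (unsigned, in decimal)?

vd[2] = 253

lanes per group: 128·1/2/8 = 8
AVL=8 ≤ VLMAX=8, so vl = 8
lane  0: mask-off/keep ⇒ 0xf6
lane  1: mask-off/keep ⇒ 0x08
lane  2: mask-off/keep ⇒ 0xfd
lane  3: sub(0x7c,0xd8) ⇒ 0xa4
lane  4: mask-off/keep ⇒ 0x8f
lane  5: mask-off/keep ⇒ 0xd6
lane  6: mask-off/keep ⇒ 0x21
lane  7: mask-off/keep ⇒ 0x21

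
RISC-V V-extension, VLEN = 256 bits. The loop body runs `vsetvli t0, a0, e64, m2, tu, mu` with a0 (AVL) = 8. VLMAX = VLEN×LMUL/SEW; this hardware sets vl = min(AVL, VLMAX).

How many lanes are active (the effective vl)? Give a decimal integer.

vl = 8

VLMAX = (256 × 2) / 64 = 8 lanes
vl = min(AVL, VLMAX) = min(8, 8) = 8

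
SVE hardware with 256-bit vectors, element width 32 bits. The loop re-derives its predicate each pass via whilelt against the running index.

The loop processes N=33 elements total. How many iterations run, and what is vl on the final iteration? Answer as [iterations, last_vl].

[iterations, last_vl] = [5, 1]

256-bit reg / 32-bit elem → 8 lanes
iterations = ceil(33/8) = 5; final-pass vl = 1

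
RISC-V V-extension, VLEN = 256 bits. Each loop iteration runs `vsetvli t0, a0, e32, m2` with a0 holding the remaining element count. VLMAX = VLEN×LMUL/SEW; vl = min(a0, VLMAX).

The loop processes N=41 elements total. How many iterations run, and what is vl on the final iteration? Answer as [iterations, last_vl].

[iterations, last_vl] = [3, 9]

VLMAX = (256 × 2) / 32 = 16 lanes
N=41: ⌈41/16⌉ = 3 iters; last vl = 41 − 2×16 = 9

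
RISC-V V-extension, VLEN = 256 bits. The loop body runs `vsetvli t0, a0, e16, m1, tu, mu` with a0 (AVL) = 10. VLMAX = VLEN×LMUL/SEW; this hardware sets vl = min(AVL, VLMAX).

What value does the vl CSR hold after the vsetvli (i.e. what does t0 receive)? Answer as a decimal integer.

VLMAX = (256 × 1) / 16 = 16 lanes
AVL=10 ≤ VLMAX=16, so vl = 10

vl = 10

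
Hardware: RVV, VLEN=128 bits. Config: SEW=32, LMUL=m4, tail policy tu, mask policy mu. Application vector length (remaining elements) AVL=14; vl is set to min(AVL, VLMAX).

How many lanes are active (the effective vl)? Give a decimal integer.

vl = 14

VLMAX = (128 × 4) / 32 = 16 lanes
vl ← min(14, 16) = 14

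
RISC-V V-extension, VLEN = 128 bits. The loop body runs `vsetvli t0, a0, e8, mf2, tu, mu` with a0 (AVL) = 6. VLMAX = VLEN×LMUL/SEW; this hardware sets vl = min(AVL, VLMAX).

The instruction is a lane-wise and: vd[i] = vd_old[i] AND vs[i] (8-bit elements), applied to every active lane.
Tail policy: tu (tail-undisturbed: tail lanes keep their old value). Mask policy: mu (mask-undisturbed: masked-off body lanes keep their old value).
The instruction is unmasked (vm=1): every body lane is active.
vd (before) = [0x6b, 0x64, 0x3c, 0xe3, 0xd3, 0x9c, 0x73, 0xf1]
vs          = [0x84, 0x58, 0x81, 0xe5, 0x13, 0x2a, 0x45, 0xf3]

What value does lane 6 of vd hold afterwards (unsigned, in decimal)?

VLMAX = VLEN×LMUL/SEW = 128×1/2/8 = 8
vl ← min(6, 8) = 6
lane  0: and(0x6b,0x84) ⇒ 0x00
lane  1: and(0x64,0x58) ⇒ 0x40
lane  2: and(0x3c,0x81) ⇒ 0x00
lane  3: and(0xe3,0xe5) ⇒ 0xe1
lane  4: and(0xd3,0x13) ⇒ 0x13
lane  5: and(0x9c,0x2a) ⇒ 0x08
lane  6: tail/keep ⇒ 0x73
lane  7: tail/keep ⇒ 0xf1

vd[6] = 115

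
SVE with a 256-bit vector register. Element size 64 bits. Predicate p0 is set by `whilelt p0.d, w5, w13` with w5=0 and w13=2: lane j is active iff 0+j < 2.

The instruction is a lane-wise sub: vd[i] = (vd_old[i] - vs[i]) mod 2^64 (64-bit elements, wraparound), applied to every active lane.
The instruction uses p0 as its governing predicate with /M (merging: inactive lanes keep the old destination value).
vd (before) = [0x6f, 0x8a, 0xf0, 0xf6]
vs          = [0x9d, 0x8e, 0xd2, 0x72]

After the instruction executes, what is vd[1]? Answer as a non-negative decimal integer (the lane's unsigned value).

256-bit reg / 64-bit elem → 4 lanes
active while 0+j < 2, i.e. j ∈ [0,2) capped at 4 ⇒ 2
lane  0: sub(0x6f,0x9d) ⇒ 0xffffffffffffffd2
lane  1: sub(0x8a,0x8e) ⇒ 0xfffffffffffffffc
lane  2: tail/keep ⇒ 0xf0
lane  3: tail/keep ⇒ 0xf6

vd[1] = 18446744073709551612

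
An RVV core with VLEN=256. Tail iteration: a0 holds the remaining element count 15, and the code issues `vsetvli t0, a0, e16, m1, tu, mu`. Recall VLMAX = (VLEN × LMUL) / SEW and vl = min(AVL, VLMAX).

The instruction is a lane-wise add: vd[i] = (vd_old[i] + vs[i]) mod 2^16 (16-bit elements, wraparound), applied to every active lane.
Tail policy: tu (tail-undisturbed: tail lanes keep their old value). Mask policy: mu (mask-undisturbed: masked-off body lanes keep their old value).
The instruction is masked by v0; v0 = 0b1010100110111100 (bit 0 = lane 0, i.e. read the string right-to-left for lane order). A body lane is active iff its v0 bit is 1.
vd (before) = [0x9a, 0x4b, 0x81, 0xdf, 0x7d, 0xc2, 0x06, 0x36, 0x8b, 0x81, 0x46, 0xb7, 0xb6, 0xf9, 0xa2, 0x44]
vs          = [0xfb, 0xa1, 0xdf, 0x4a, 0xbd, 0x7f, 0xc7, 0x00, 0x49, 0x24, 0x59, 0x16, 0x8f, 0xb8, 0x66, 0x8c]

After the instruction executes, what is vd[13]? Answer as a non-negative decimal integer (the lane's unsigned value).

vd[13] = 433

VLMAX = VLEN×LMUL/SEW = 256×1/16 = 16
vl = min(AVL, VLMAX) = min(15, 16) = 15
lane  0: mask-off/keep ⇒ 0x9a
lane  1: mask-off/keep ⇒ 0x4b
lane  2: add(0x81,0xdf) ⇒ 0x160
lane  3: add(0xdf,0x4a) ⇒ 0x129
lane  4: add(0x7d,0xbd) ⇒ 0x13a
lane  5: add(0xc2,0x7f) ⇒ 0x141
lane  6: mask-off/keep ⇒ 0x06
lane  7: add(0x36,0x00) ⇒ 0x36
lane  8: add(0x8b,0x49) ⇒ 0xd4
lane  9: mask-off/keep ⇒ 0x81
lane 10: mask-off/keep ⇒ 0x46
lane 11: add(0xb7,0x16) ⇒ 0xcd
lane 12: mask-off/keep ⇒ 0xb6
lane 13: add(0xf9,0xb8) ⇒ 0x1b1
lane 14: mask-off/keep ⇒ 0xa2
lane 15: tail/keep ⇒ 0x44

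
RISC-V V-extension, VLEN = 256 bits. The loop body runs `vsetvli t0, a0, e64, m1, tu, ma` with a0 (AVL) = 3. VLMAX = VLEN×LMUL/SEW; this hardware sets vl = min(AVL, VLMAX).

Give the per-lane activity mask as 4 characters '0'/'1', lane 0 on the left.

predicate = 1110

lanes per group: 256·1/64 = 4
vl = min(AVL, VLMAX) = min(3, 4) = 3
bits (lane 0 leftmost): 1110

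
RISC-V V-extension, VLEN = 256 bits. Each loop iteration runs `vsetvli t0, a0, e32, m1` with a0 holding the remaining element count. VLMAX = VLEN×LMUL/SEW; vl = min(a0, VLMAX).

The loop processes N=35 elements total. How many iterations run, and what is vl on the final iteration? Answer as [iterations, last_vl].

lanes per group: 256·1/32 = 8
N=35: ⌈35/8⌉ = 5 iters; last vl = 35 − 4×8 = 3

[iterations, last_vl] = [5, 3]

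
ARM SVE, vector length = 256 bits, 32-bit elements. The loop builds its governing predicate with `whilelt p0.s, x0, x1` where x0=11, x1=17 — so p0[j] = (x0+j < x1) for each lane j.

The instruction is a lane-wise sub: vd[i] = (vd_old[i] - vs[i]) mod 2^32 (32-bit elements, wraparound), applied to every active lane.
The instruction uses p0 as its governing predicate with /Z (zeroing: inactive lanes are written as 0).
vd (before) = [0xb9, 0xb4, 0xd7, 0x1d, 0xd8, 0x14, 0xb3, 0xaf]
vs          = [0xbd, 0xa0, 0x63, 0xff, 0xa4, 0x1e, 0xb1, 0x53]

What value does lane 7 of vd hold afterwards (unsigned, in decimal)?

vd[7] = 0

lane count: 256 div 32 = 8
active while 11+j < 17, i.e. j ∈ [0,6) capped at 8 ⇒ 6
  i=0: sub(0xb9,0xbd) → 4294967292
  i=1: sub(0xb4,0xa0) → 20
  i=2: sub(0xd7,0x63) → 116
  i=3: sub(0x1d,0xff) → 4294967070
  i=4: sub(0xd8,0xa4) → 52
  i=5: sub(0x14,0x1e) → 4294967286
  i=6: tail/zero → 0
  i=7: tail/zero → 0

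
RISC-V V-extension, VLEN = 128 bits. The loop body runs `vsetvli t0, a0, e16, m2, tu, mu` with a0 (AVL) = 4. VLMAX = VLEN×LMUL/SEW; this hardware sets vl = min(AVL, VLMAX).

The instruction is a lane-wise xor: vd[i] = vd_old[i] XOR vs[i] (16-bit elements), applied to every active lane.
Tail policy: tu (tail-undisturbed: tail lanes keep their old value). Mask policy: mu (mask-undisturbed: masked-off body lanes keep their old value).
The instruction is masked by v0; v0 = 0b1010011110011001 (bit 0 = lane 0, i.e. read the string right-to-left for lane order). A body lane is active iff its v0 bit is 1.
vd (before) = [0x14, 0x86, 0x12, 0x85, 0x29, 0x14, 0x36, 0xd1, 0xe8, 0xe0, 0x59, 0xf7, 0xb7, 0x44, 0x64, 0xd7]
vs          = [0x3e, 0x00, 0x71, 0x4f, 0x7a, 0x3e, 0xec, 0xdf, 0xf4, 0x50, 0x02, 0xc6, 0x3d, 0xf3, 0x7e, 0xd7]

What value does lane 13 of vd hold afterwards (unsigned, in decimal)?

vd[13] = 68

lanes per group: 128·2/16 = 16
vl = min(AVL, VLMAX) = min(4, 16) = 4
vd[0] xor(0x14,0x3e) -> 0x2a
vd[1] mask-off/keep -> 0x86
vd[2] mask-off/keep -> 0x12
vd[3] xor(0x85,0x4f) -> 0xca
vd[4] tail/keep -> 0x29
vd[5] tail/keep -> 0x14
vd[6] tail/keep -> 0x36
vd[7] tail/keep -> 0xd1
vd[8] tail/keep -> 0xe8
vd[9] tail/keep -> 0xe0
vd[10] tail/keep -> 0x59
vd[11] tail/keep -> 0xf7
vd[12] tail/keep -> 0xb7
vd[13] tail/keep -> 0x44
vd[14] tail/keep -> 0x64
vd[15] tail/keep -> 0xd7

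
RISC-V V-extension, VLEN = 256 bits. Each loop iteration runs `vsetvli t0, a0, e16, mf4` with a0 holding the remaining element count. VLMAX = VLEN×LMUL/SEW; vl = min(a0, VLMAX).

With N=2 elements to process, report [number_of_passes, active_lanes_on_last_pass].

[iterations, last_vl] = [1, 2]

VLMAX = (256 × 1/4) / 16 = 4 lanes
2 elements at 4/iter → 1 passes, remainder 2 on the last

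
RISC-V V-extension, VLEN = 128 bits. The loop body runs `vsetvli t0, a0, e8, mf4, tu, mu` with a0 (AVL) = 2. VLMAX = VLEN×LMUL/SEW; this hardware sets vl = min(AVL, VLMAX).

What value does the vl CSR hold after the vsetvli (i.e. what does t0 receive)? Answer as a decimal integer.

lanes per group: 128·1/4/8 = 4
vl = min(AVL, VLMAX) = min(2, 4) = 2

vl = 2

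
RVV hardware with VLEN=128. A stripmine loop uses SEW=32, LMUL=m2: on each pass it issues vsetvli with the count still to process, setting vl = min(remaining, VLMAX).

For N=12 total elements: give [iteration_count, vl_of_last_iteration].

lanes per group: 128·2/32 = 8
N=12: ⌈12/8⌉ = 2 iters; last vl = 12 − 1×8 = 4

[iterations, last_vl] = [2, 4]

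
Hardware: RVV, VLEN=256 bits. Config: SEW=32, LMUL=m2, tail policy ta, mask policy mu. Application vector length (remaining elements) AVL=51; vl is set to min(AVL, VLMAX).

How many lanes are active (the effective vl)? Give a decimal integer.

vl = 16

lanes per group: 256·2/32 = 16
vl ← min(51, 16) = 16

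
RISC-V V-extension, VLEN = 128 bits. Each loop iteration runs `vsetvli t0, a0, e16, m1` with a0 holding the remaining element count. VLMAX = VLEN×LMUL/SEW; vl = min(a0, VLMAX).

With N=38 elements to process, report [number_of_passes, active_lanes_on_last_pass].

VLMAX = (128 × 1) / 16 = 8 lanes
iterations = ceil(38/8) = 5; final-pass vl = 6

[iterations, last_vl] = [5, 6]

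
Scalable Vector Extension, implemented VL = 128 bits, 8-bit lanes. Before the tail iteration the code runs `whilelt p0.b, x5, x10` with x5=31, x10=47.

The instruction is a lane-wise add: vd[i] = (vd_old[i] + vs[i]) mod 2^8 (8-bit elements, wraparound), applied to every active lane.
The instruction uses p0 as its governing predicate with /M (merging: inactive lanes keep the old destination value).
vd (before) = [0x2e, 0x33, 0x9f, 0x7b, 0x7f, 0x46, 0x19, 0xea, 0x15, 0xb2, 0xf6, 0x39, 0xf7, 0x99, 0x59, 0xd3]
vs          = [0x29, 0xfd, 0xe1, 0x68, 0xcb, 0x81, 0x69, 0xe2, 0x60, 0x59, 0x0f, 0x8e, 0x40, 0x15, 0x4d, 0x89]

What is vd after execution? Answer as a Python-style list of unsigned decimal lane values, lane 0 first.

register lanes = 128/8 = 16
whilelt: lane j active iff 31+j < 47 → j < 16 → 16 active
  i=0: add(0x2e,0x29) → 87
  i=1: add(0x33,0xfd) → 48
  i=2: add(0x9f,0xe1) → 128
  i=3: add(0x7b,0x68) → 227
  i=4: add(0x7f,0xcb) → 74
  i=5: add(0x46,0x81) → 199
  i=6: add(0x19,0x69) → 130
  i=7: add(0xea,0xe2) → 204
  i=8: add(0x15,0x60) → 117
  i=9: add(0xb2,0x59) → 11
  i=10: add(0xf6,0x0f) → 5
  i=11: add(0x39,0x8e) → 199
  i=12: add(0xf7,0x40) → 55
  i=13: add(0x99,0x15) → 174
  i=14: add(0x59,0x4d) → 166
  i=15: add(0xd3,0x89) → 92

vd = [87, 48, 128, 227, 74, 199, 130, 204, 117, 11, 5, 199, 55, 174, 166, 92]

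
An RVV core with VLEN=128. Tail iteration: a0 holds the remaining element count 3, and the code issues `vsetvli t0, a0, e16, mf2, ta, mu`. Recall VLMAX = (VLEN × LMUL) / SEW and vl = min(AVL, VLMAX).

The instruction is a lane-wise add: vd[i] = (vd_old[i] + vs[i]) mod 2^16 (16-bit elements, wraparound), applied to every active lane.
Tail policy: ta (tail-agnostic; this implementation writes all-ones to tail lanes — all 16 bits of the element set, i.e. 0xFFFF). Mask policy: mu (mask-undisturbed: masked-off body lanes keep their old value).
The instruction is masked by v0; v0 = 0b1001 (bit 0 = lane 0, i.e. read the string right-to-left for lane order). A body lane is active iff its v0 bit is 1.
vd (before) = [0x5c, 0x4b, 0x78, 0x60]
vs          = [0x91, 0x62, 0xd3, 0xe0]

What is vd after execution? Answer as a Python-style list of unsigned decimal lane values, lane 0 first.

VLMAX = VLEN×LMUL/SEW = 128×1/2/16 = 4
AVL=3 ≤ VLMAX=4, so vl = 3
  i=0: add(0x5c,0x91) → 237
  i=1: mask-off/keep → 75
  i=2: mask-off/keep → 120
  i=3: tail/ones → 65535

vd = [237, 75, 120, 65535]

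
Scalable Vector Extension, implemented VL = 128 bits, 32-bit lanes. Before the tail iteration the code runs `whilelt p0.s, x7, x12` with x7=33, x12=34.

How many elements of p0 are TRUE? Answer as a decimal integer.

lane count: 128 div 32 = 4
whilelt: lane j active iff 33+j < 34 → j < 1 → 1 active

vl = 1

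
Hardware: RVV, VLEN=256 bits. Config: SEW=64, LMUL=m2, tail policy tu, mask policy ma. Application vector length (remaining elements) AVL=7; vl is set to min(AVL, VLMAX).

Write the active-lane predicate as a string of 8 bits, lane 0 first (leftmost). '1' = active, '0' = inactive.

VLMAX = VLEN×LMUL/SEW = 256×2/64 = 8
vl ← min(7, 8) = 7
bits (lane 0 leftmost): 11111110

predicate = 11111110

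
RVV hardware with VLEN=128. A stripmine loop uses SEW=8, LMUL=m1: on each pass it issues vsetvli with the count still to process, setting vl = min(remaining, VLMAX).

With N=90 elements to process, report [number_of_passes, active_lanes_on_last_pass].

[iterations, last_vl] = [6, 10]

VLMAX = VLEN×LMUL/SEW = 128×1/8 = 16
90 elements at 16/iter → 6 passes, remainder 10 on the last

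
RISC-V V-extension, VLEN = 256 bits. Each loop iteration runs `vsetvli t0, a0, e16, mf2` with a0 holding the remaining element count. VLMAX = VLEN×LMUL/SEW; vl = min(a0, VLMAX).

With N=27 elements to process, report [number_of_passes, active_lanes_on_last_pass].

[iterations, last_vl] = [4, 3]

VLMAX = (256 × 1/2) / 16 = 8 lanes
iterations = ceil(27/8) = 4; final-pass vl = 3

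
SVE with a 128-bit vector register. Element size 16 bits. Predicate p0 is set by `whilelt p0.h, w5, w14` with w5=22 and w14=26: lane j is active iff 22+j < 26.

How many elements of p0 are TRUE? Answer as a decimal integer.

vl = 4

register lanes = 128/16 = 8
p0[j] = (22+j < 26); true for j=0..3 → 4 lanes set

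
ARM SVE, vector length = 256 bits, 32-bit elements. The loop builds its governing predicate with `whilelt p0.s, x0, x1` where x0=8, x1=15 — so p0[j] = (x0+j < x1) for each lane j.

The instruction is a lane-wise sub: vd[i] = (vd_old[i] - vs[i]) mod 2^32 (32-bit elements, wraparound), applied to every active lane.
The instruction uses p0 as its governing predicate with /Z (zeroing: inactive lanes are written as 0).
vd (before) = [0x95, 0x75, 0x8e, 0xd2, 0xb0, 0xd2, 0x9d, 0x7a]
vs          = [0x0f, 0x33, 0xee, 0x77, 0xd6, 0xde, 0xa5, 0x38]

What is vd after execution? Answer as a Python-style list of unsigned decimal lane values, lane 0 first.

lane count: 256 div 32 = 8
p0[j] = (8+j < 15); true for j=0..6 → 7 lanes set
vd[0] sub(0x95,0x0f) -> 0x86
vd[1] sub(0x75,0x33) -> 0x42
vd[2] sub(0x8e,0xee) -> 0xffffffa0
vd[3] sub(0xd2,0x77) -> 0x5b
vd[4] sub(0xb0,0xd6) -> 0xffffffda
vd[5] sub(0xd2,0xde) -> 0xfffffff4
vd[6] sub(0x9d,0xa5) -> 0xfffffff8
vd[7] tail/zero -> 0x00

vd = [134, 66, 4294967200, 91, 4294967258, 4294967284, 4294967288, 0]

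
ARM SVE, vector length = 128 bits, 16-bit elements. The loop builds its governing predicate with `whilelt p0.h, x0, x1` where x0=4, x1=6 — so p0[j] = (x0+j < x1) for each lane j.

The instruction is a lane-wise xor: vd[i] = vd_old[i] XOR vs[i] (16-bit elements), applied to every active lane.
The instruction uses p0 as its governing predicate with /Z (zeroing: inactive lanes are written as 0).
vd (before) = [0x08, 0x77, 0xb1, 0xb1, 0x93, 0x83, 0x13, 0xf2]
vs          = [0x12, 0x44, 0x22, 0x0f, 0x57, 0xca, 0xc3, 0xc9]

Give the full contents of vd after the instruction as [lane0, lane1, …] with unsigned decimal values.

lane count: 128 div 16 = 8
p0[j] = (4+j < 6); true for j=0..1 → 2 lanes set
vd[0] xor(0x08,0x12) -> 0x1a
vd[1] xor(0x77,0x44) -> 0x33
vd[2] tail/zero -> 0x00
vd[3] tail/zero -> 0x00
vd[4] tail/zero -> 0x00
vd[5] tail/zero -> 0x00
vd[6] tail/zero -> 0x00
vd[7] tail/zero -> 0x00

vd = [26, 51, 0, 0, 0, 0, 0, 0]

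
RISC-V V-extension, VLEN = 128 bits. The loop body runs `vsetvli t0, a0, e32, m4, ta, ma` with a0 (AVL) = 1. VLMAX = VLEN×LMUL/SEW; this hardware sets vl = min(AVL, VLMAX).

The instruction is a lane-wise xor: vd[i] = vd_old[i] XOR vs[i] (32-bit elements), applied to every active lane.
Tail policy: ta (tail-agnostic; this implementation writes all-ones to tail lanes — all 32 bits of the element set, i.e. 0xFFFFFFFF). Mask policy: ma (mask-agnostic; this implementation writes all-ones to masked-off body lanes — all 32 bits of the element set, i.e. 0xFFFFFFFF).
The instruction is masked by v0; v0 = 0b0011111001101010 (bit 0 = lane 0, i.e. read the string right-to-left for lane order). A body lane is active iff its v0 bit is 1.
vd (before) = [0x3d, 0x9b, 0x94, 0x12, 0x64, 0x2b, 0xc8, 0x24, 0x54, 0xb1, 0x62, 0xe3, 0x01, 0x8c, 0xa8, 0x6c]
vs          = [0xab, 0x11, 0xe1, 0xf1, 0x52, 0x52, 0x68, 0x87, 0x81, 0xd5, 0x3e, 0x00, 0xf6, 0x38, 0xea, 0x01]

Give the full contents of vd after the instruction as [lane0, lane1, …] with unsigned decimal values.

vd = [4294967295, 4294967295, 4294967295, 4294967295, 4294967295, 4294967295, 4294967295, 4294967295, 4294967295, 4294967295, 4294967295, 4294967295, 4294967295, 4294967295, 4294967295, 4294967295]

VLMAX = (128 × 4) / 32 = 16 lanes
AVL=1 ≤ VLMAX=16, so vl = 1
  i=0: mask-off/ones → 4294967295
  i=1: tail/ones → 4294967295
  i=2: tail/ones → 4294967295
  i=3: tail/ones → 4294967295
  i=4: tail/ones → 4294967295
  i=5: tail/ones → 4294967295
  i=6: tail/ones → 4294967295
  i=7: tail/ones → 4294967295
  i=8: tail/ones → 4294967295
  i=9: tail/ones → 4294967295
  i=10: tail/ones → 4294967295
  i=11: tail/ones → 4294967295
  i=12: tail/ones → 4294967295
  i=13: tail/ones → 4294967295
  i=14: tail/ones → 4294967295
  i=15: tail/ones → 4294967295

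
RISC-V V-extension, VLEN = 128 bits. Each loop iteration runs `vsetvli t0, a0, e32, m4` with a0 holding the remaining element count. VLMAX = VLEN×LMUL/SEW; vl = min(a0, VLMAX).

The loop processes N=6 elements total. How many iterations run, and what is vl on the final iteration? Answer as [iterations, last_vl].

[iterations, last_vl] = [1, 6]

VLMAX = (128 × 4) / 32 = 16 lanes
iterations = ceil(6/16) = 1; final-pass vl = 6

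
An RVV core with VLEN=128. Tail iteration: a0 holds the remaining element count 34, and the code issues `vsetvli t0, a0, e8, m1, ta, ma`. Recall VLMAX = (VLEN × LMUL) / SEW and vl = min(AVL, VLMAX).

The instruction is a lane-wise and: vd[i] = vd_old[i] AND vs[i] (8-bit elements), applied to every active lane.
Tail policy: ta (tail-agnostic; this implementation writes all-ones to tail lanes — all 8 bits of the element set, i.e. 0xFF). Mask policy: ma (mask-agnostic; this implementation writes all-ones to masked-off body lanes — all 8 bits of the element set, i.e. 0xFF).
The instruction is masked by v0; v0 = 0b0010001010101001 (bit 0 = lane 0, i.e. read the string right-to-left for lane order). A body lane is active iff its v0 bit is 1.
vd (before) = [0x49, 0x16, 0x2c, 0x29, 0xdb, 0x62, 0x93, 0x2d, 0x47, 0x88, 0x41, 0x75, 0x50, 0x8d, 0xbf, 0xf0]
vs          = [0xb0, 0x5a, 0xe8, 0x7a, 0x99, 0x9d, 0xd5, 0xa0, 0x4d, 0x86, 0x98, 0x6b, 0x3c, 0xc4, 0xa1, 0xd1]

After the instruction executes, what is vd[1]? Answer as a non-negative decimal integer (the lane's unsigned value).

VLMAX = VLEN×LMUL/SEW = 128×1/8 = 16
vl = min(AVL, VLMAX) = min(34, 16) = 16
lane  0: and(0x49,0xb0) ⇒ 0x00
lane  1: mask-off/ones ⇒ 0xff
lane  2: mask-off/ones ⇒ 0xff
lane  3: and(0x29,0x7a) ⇒ 0x28
lane  4: mask-off/ones ⇒ 0xff
lane  5: and(0x62,0x9d) ⇒ 0x00
lane  6: mask-off/ones ⇒ 0xff
lane  7: and(0x2d,0xa0) ⇒ 0x20
lane  8: mask-off/ones ⇒ 0xff
lane  9: and(0x88,0x86) ⇒ 0x80
lane 10: mask-off/ones ⇒ 0xff
lane 11: mask-off/ones ⇒ 0xff
lane 12: mask-off/ones ⇒ 0xff
lane 13: and(0x8d,0xc4) ⇒ 0x84
lane 14: mask-off/ones ⇒ 0xff
lane 15: mask-off/ones ⇒ 0xff

vd[1] = 255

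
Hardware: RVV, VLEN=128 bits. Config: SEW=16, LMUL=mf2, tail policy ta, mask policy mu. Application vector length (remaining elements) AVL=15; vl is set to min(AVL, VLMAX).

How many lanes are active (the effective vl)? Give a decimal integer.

vl = 4

VLMAX = VLEN×LMUL/SEW = 128×1/2/16 = 4
vl ← min(15, 4) = 4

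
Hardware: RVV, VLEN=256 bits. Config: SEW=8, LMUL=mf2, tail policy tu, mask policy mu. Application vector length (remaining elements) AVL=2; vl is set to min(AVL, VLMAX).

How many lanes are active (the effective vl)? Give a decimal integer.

vl = 2

lanes per group: 256·1/2/8 = 16
vl = min(AVL, VLMAX) = min(2, 16) = 2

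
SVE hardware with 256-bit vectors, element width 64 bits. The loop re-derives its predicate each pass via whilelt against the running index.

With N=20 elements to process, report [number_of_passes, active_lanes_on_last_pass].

[iterations, last_vl] = [5, 4]

register lanes = 256/64 = 4
N=20: ⌈20/4⌉ = 5 iters; last vl = 20 − 4×4 = 4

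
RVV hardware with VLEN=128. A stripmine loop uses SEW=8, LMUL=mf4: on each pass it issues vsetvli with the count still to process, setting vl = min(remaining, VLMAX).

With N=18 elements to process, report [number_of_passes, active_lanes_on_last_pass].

lanes per group: 128·1/4/8 = 4
N=18: ⌈18/4⌉ = 5 iters; last vl = 18 − 4×4 = 2

[iterations, last_vl] = [5, 2]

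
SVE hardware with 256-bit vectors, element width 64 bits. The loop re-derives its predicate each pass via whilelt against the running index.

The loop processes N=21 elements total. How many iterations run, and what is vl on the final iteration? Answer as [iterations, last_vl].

register lanes = 256/64 = 4
iterations = ceil(21/4) = 6; final-pass vl = 1

[iterations, last_vl] = [6, 1]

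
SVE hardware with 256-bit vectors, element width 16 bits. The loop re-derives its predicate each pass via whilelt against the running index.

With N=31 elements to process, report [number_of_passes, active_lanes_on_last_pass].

[iterations, last_vl] = [2, 15]

lane count: 256 div 16 = 16
iterations = ceil(31/16) = 2; final-pass vl = 15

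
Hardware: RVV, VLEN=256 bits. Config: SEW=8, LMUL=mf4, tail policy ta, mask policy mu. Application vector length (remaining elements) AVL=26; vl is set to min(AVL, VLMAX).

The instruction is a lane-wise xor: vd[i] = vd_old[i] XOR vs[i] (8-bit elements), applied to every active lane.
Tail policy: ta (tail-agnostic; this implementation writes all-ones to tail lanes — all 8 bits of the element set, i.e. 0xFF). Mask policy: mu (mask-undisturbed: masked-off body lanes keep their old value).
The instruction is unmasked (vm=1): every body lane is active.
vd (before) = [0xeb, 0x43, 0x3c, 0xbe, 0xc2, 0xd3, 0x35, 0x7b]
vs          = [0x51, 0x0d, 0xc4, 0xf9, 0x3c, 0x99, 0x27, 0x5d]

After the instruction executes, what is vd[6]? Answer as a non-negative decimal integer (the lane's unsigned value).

vd[6] = 18

VLMAX = VLEN×LMUL/SEW = 256×1/4/8 = 8
vl = min(AVL, VLMAX) = min(26, 8) = 8
  i=0: xor(0xeb,0x51) → 186
  i=1: xor(0x43,0x0d) → 78
  i=2: xor(0x3c,0xc4) → 248
  i=3: xor(0xbe,0xf9) → 71
  i=4: xor(0xc2,0x3c) → 254
  i=5: xor(0xd3,0x99) → 74
  i=6: xor(0x35,0x27) → 18
  i=7: xor(0x7b,0x5d) → 38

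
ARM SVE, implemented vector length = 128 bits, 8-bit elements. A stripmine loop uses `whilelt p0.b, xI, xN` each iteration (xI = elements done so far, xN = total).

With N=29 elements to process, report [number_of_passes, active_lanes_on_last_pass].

[iterations, last_vl] = [2, 13]

register lanes = 128/8 = 16
N=29: ⌈29/16⌉ = 2 iters; last vl = 29 − 1×16 = 13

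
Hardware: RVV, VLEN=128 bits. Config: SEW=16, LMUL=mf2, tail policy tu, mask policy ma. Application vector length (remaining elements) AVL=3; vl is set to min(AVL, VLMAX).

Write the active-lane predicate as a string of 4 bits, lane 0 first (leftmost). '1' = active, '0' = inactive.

predicate = 1110

lanes per group: 128·1/2/16 = 4
vl ← min(3, 4) = 3
bits (lane 0 leftmost): 1110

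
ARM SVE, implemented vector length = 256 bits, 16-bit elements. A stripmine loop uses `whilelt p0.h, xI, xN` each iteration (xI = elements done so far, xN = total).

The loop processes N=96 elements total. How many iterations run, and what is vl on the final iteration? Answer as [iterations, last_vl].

lane count: 256 div 16 = 16
N=96: ⌈96/16⌉ = 6 iters; last vl = 96 − 5×16 = 16

[iterations, last_vl] = [6, 16]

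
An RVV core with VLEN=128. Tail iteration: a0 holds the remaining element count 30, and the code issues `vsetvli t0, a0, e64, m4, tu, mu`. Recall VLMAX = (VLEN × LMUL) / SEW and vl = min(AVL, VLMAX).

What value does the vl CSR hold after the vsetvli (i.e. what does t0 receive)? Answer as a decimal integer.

VLMAX = VLEN×LMUL/SEW = 128×4/64 = 8
vl ← min(30, 8) = 8

vl = 8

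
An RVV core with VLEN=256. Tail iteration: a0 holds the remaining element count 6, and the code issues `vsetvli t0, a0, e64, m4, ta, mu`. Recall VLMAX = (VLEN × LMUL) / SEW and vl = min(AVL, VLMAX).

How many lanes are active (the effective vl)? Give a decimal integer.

vl = 6

VLMAX = (256 × 4) / 64 = 16 lanes
AVL=6 ≤ VLMAX=16, so vl = 6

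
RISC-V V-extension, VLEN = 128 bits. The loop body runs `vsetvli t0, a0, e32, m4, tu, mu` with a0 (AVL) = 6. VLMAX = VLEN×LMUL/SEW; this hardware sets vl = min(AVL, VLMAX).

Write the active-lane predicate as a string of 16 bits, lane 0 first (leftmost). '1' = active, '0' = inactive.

VLMAX = (128 × 4) / 32 = 16 lanes
AVL=6 ≤ VLMAX=16, so vl = 6
bits (lane 0 leftmost): 1111110000000000

predicate = 1111110000000000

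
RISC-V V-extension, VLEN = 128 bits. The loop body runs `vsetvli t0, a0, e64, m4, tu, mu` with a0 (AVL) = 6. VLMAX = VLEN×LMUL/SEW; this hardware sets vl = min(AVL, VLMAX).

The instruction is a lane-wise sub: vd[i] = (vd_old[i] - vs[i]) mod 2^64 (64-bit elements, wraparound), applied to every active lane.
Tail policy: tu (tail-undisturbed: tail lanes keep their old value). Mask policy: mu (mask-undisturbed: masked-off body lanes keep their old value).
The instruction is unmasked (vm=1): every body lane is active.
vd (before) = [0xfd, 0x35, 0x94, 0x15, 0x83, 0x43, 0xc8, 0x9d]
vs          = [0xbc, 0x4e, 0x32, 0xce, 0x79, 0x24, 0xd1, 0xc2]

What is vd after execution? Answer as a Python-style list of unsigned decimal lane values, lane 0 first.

vd = [65, 18446744073709551591, 98, 18446744073709551431, 10, 31, 200, 157]

VLMAX = (128 × 4) / 64 = 8 lanes
vl ← min(6, 8) = 6
  i=0: sub(0xfd,0xbc) → 65
  i=1: sub(0x35,0x4e) → 18446744073709551591
  i=2: sub(0x94,0x32) → 98
  i=3: sub(0x15,0xce) → 18446744073709551431
  i=4: sub(0x83,0x79) → 10
  i=5: sub(0x43,0x24) → 31
  i=6: tail/keep → 200
  i=7: tail/keep → 157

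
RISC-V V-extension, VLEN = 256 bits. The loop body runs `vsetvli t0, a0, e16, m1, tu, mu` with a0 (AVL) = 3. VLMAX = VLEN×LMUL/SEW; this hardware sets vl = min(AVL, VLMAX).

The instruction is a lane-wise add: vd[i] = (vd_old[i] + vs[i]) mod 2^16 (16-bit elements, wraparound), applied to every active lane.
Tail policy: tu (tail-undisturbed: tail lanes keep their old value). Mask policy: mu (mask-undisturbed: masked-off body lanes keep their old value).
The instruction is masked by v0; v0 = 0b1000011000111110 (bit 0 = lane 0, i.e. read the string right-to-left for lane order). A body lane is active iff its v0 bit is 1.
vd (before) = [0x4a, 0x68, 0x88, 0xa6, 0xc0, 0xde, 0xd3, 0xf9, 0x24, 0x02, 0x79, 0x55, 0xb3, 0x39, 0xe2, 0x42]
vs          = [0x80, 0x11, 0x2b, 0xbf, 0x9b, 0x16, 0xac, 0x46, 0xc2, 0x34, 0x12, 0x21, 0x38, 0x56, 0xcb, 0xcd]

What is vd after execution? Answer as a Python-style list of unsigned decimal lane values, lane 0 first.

VLMAX = (256 × 1) / 16 = 16 lanes
AVL=3 ≤ VLMAX=16, so vl = 3
vd[0] mask-off/keep -> 0x4a
vd[1] add(0x68,0x11) -> 0x79
vd[2] add(0x88,0x2b) -> 0xb3
vd[3] tail/keep -> 0xa6
vd[4] tail/keep -> 0xc0
vd[5] tail/keep -> 0xde
vd[6] tail/keep -> 0xd3
vd[7] tail/keep -> 0xf9
vd[8] tail/keep -> 0x24
vd[9] tail/keep -> 0x02
vd[10] tail/keep -> 0x79
vd[11] tail/keep -> 0x55
vd[12] tail/keep -> 0xb3
vd[13] tail/keep -> 0x39
vd[14] tail/keep -> 0xe2
vd[15] tail/keep -> 0x42

vd = [74, 121, 179, 166, 192, 222, 211, 249, 36, 2, 121, 85, 179, 57, 226, 66]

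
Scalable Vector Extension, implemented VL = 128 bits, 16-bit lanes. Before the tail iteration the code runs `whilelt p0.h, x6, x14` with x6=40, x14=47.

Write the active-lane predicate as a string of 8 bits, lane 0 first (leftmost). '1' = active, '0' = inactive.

128-bit reg / 16-bit elem → 8 lanes
p0[j] = (40+j < 47); true for j=0..6 → 7 lanes set
bits (lane 0 leftmost): 11111110

predicate = 11111110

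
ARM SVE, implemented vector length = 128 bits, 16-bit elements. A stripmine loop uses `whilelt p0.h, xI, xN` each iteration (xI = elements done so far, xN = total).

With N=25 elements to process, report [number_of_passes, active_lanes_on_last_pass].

[iterations, last_vl] = [4, 1]

register lanes = 128/16 = 8
N=25: ⌈25/8⌉ = 4 iters; last vl = 25 − 3×8 = 1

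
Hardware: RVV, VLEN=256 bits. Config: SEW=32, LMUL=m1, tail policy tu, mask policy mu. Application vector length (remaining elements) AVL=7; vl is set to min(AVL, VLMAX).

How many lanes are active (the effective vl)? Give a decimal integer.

VLMAX = VLEN×LMUL/SEW = 256×1/32 = 8
AVL=7 ≤ VLMAX=8, so vl = 7

vl = 7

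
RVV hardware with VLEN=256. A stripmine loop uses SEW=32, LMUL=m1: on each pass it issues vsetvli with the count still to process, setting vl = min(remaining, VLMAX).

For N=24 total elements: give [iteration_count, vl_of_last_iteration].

lanes per group: 256·1/32 = 8
N=24: ⌈24/8⌉ = 3 iters; last vl = 24 − 2×8 = 8

[iterations, last_vl] = [3, 8]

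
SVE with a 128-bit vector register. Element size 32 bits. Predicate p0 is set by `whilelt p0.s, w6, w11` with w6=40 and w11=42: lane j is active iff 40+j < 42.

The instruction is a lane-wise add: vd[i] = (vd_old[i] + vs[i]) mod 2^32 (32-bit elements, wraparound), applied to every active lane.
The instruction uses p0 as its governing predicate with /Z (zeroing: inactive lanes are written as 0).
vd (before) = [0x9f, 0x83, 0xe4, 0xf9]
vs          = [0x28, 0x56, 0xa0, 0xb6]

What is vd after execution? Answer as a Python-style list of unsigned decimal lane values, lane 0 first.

lane count: 128 div 32 = 4
active while 40+j < 42, i.e. j ∈ [0,2) capped at 4 ⇒ 2
lane  0: add(0x9f,0x28) ⇒ 0xc7
lane  1: add(0x83,0x56) ⇒ 0xd9
lane  2: tail/zero ⇒ 0x00
lane  3: tail/zero ⇒ 0x00

vd = [199, 217, 0, 0]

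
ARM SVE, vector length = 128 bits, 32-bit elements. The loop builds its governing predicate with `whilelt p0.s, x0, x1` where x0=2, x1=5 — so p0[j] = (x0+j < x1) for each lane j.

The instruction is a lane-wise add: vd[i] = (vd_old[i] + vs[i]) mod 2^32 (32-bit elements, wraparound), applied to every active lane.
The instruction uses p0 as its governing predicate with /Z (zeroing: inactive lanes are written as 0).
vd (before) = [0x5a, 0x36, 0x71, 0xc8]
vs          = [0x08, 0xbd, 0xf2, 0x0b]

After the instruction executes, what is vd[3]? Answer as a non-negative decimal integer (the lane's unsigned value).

register lanes = 128/32 = 4
active while 2+j < 5, i.e. j ∈ [0,3) capped at 4 ⇒ 3
vd[0] add(0x5a,0x08) -> 0x62
vd[1] add(0x36,0xbd) -> 0xf3
vd[2] add(0x71,0xf2) -> 0x163
vd[3] tail/zero -> 0x00

vd[3] = 0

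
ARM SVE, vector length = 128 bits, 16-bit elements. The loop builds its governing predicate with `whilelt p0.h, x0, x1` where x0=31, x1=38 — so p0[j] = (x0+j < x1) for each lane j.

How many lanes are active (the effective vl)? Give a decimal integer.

vl = 7

128-bit reg / 16-bit elem → 8 lanes
whilelt: lane j active iff 31+j < 38 → j < 7 → 7 active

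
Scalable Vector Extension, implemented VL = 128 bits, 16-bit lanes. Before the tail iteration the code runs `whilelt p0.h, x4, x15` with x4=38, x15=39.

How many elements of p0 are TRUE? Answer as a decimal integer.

vl = 1

lane count: 128 div 16 = 8
p0[j] = (38+j < 39); true for j=0..0 → 1 lanes set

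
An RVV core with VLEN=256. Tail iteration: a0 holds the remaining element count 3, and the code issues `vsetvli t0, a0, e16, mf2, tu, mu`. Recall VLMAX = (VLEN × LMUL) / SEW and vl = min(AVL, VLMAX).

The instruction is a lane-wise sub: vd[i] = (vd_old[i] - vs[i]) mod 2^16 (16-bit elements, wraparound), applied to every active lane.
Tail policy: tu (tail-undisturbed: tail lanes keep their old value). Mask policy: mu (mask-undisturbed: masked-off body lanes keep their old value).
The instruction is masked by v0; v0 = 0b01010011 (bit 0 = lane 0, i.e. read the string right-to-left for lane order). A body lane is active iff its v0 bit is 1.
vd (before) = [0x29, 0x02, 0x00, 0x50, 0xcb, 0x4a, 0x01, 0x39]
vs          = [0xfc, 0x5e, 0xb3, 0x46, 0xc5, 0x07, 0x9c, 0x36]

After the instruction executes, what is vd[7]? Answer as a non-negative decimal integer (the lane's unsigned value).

lanes per group: 256·1/2/16 = 8
AVL=3 ≤ VLMAX=8, so vl = 3
vd[0] sub(0x29,0xfc) -> 0xff2d
vd[1] sub(0x02,0x5e) -> 0xffa4
vd[2] mask-off/keep -> 0x00
vd[3] tail/keep -> 0x50
vd[4] tail/keep -> 0xcb
vd[5] tail/keep -> 0x4a
vd[6] tail/keep -> 0x01
vd[7] tail/keep -> 0x39

vd[7] = 57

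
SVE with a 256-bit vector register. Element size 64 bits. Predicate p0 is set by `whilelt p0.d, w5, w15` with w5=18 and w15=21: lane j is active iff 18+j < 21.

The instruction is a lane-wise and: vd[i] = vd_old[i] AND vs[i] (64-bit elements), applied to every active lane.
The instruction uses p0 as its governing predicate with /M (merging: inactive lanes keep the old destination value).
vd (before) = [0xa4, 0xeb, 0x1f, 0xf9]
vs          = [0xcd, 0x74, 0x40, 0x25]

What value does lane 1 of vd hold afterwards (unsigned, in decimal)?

vd[1] = 96

lane count: 256 div 64 = 4
whilelt: lane j active iff 18+j < 21 → j < 3 → 3 active
lane  0: and(0xa4,0xcd) ⇒ 0x84
lane  1: and(0xeb,0x74) ⇒ 0x60
lane  2: and(0x1f,0x40) ⇒ 0x00
lane  3: tail/keep ⇒ 0xf9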